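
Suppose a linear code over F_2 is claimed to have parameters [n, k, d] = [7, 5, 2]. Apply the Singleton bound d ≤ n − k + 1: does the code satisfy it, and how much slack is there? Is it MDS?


Singleton RHS = n − k + 1 = 3, slack = 1, bound satisfied, not MDS.

Singleton bound: d ≤ n − k + 1.
Here n = 7, k = 5, so n − k + 1 = 3.
Given d = 2, check d ≤ 3: YES.
Slack = (n − k + 1) − d = 1.
The code is NOT MDS (slack = 1 > 0).
Description: the claimed parameters are [7, 5, 2]_2; such a code would be non-MDS.


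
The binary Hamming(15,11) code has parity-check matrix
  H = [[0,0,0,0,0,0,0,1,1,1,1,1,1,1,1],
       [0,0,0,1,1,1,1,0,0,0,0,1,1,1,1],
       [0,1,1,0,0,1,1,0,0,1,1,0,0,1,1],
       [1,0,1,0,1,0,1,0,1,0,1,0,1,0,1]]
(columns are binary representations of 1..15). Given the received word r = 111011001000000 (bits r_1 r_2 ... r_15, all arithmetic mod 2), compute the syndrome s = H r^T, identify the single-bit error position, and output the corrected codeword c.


s = (1, 0, 1, 0)^T, error position = 10, corrected codeword c = 111011001100000

Compute s = H r^T mod 2 one row at a time:
  s_1 = 0 + 1 + 0 + 0 + 0 + 0 + 0 + 0 = 1 ≡ 1 (mod 2).
  s_2 = 0 + 1 + 1 + 0 + 0 + 0 + 0 + 0 = 2 ≡ 0 (mod 2).
  s_3 = 1 + 1 + 1 + 0 + 0 + 0 + 0 + 0 = 3 ≡ 1 (mod 2).
  s_4 = 1 + 1 + 1 + 0 + 1 + 0 + 0 + 0 = 4 ≡ 0 (mod 2).
s = (1, 0, 1, 0)^T — this equals column 10 of H (binary 1010), so error is at position 10.
Correct: flip bit 10 of r = 111011001000000 to get c = 111011001100000.


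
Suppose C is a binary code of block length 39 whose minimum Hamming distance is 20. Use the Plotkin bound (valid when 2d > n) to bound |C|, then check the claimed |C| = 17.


Plotkin bound M ≤ 40; given |C| = 17 ≤ bound (satisfied).

Check applicability: 2d = 40, n = 39.
2d − n = 1 > 0, so Plotkin applies.
Compute d/(2d−n) = 20/1 ≈ 20.0000.
⌊d/(2d−n)⌋ = 20.
Plotkin bound: M ≤ 2·20 = 40.
Given |C| = 17, check: satisfied.
This |C| is below the Plotkin bound.


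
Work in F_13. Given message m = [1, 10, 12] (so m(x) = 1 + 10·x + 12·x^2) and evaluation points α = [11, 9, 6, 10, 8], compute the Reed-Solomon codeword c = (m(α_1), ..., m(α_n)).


c = [3, 10, 12, 1, 4]

Message polynomial: m(x) = 1 + 10·x + 12·x^2 (mod 13).
For each evaluation point α_i, compute m(α_i) mod 13:
  α_1 = 11: Horner steps 12 → 12 → 3, so m(11) = 3.
  α_2 = 9: Horner steps 12 → 1 → 10, so m(9) = 10.
  α_3 = 6: Horner steps 12 → 4 → 12, so m(6) = 12.
  α_4 = 10: Horner steps 12 → 0 → 1, so m(10) = 1.
  α_5 = 8: Horner steps 12 → 2 → 4, so m(8) = 4.
Codeword c = [3, 10, 12, 1, 4] ∈ F_13^5.


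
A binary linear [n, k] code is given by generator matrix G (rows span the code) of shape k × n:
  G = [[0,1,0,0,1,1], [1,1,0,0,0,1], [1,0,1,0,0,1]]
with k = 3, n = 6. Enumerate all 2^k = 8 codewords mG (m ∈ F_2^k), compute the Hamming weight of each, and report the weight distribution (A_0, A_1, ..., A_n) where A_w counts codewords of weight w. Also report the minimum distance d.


Weight distribution: A_0 = 1, A_2 = 2, A_3 = 4, A_4 = 1. Minimum distance d = 2.

Enumerate all 2^3 = 8 messages m ∈ F_2^3.
For each, compute codeword c = mG in F_2^6, then tally its weight.
  m = 000 → c = 000000, weight = 0.
  m = 100 → c = 010011, weight = 3.
  m = 010 → c = 110001, weight = 3.
  m = 110 → c = 100010, weight = 2.
  m = 001 → c = 101001, weight = 3.
  m = 101 → c = 111010, weight = 4.
  m = 011 → c = 011000, weight = 2.
  m = 111 → c = 001011, weight = 3.
Tally weights:
  weight 0: 1 codewords.
  weight 2: 2 codewords.
  weight 3: 4 codewords.
  weight 4: 1 codewords.
Minimum distance d = smallest w > 0 with A_w > 0 = 2.
Sanity: Σ A_w = 8 = 2^3 = 8 ✓.


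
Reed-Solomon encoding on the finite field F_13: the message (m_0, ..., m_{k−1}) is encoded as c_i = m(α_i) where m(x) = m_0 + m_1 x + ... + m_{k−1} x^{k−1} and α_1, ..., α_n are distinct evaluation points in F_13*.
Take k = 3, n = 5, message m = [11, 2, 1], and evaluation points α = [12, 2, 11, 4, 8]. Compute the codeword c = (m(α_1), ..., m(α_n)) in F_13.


c = [10, 6, 11, 9, 0]

Message polynomial: m(x) = 11 + 2·x + 1·x^2 (mod 13).
For each evaluation point α_i, compute m(α_i) mod 13:
  α_1 = 12: Horner steps 1 → 1 → 10, so m(12) = 10.
  α_2 = 2: Horner steps 1 → 4 → 6, so m(2) = 6.
  α_3 = 11: Horner steps 1 → 0 → 11, so m(11) = 11.
  α_4 = 4: Horner steps 1 → 6 → 9, so m(4) = 9.
  α_5 = 8: Horner steps 1 → 10 → 0, so m(8) = 0.
Codeword c = [10, 6, 11, 9, 0] ∈ F_13^5.


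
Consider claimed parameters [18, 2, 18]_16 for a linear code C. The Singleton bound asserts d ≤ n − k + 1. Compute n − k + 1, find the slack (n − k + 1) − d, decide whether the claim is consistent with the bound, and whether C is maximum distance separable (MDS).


Singleton RHS = n − k + 1 = 17, slack = -1, bound violated (no such code; not MDS).

Singleton bound: d ≤ n − k + 1.
Here n = 18, k = 2, so n − k + 1 = 17.
Given d = 18, check d ≤ 17: NO.
Slack = (n − k + 1) − d = -1.
The slack is negative: d = 18 exceeds n − k + 1 = 17 by 1, so the Singleton bound is violated and no linear [18, 2, 18]_16 code can exist. In particular it is not MDS (MDS requires d = n − k + 1 exactly).
Description: the claimed parameters are [18, 2, 18]_16; such a code would be impossible (violates the Singleton bound).


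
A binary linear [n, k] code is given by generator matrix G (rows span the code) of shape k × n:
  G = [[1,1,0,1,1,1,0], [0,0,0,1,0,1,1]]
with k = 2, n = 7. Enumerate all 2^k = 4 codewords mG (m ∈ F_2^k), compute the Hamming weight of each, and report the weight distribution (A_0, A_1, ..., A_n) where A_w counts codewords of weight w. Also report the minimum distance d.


Weight distribution: A_0 = 1, A_3 = 1, A_4 = 1, A_5 = 1. Minimum distance d = 3.

Enumerate all 2^2 = 4 messages m ∈ F_2^2.
For each, compute codeword c = mG in F_2^7, then tally its weight.
  m = 00 → c = 0000000, weight = 0.
  m = 10 → c = 1101110, weight = 5.
  m = 01 → c = 0001011, weight = 3.
  m = 11 → c = 1100101, weight = 4.
Tally weights:
  weight 0: 1 codewords.
  weight 3: 1 codewords.
  weight 4: 1 codewords.
  weight 5: 1 codewords.
Minimum distance d = smallest w > 0 with A_w > 0 = 3.
Sanity: Σ A_w = 4 = 2^2 = 4 ✓.


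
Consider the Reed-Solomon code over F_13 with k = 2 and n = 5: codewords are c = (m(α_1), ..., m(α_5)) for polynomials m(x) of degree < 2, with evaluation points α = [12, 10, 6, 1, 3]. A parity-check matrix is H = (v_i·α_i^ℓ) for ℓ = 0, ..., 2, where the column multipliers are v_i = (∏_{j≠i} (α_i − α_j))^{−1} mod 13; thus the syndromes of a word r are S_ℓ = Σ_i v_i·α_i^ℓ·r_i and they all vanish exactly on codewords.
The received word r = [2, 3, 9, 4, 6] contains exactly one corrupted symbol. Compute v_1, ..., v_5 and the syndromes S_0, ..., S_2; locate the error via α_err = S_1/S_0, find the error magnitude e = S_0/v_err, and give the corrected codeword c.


S = (1, 10, 9), error at position 2, error magnitude e = 3, c = [2, 0, 9, 4, 6].

Step 1: column multipliers v_i = (∏_{j≠i}(α_i − α_j))^{−1} mod 13.
  i = 1 (α = 12): (12−10)(12−6)(12−1)(12−3) = 2·6·11·9 = 1188 ≡ 5, so v_1 = 5^{−1} = 8 (mod 13).
  i = 2 (α = 10): (10−12)(10−6)(10−1)(10−3) = (−2)·4·9·7 = −504 ≡ 3, so v_2 = 3^{−1} = 9 (mod 13).
  i = 3 (α = 6): (6−12)(6−10)(6−1)(6−3) = (−6)·(−4)·5·3 = 360 ≡ 9, so v_3 = 9^{−1} = 3 (mod 13).
  i = 4 (α = 1): (1−12)(1−10)(1−6)(1−3) = (−11)·(−9)·(−5)·(−2) = 990 ≡ 2, so v_4 = 2^{−1} = 7 (mod 13).
  i = 5 (α = 3): (3−12)(3−10)(3−6)(3−1) = (−9)·(−7)·(−3)·2 = −378 ≡ 12, so v_5 = 12^{−1} = 12 (mod 13).
  v = [8, 9, 3, 7, 12].
Step 2: syndromes of r = [2, 3, 9, 4, 6] (all sums mod 13).
  S_0 = Σ v_i r_i = 8·2 + 9·3 + 3·9 + 7·4 + 12·6 = 170 ≡ 1.
  S_1 = Σ v_i α_i r_i = 8·12·2 + 9·10·3 + 3·6·9 + 7·1·4 + 12·3·6 = 868 ≡ 10.
  α_i^2 mod 13 = [1, 9, 10, 1, 9].
  S_2 = Σ v_i α_i^2 r_i = 8·1·2 + 9·9·3 + 3·10·9 + 7·1·4 + 12·9·6 = 1205 ≡ 9.
  S = (1, 10, 9) ≠ 0, so r is not a codeword (an error is present).
Step 3: locate the error. For a single error e at position i, S_ℓ = v_i·e·α_i^ℓ, so α_err = S_1/S_0.
  S_0^{−1} = 1^{−1} = 1 (mod 13), so α_err = 10·1 = 10 ≡ 10 = α_2. Error position i = 2.
  Consistency check: S_2/S_1 = 9·4 = 36 ≡ 10 = α_err ✓ (single-error assumption holds).
Step 4: error magnitude e = S_0/v_2 = S_0·∏_{j≠2}(α_2 − α_j) = 1·3 = 3 ≡ 3 (mod 13).
Step 5: correct position 2: c_2 = r_2 − e = 3 − 3 ≡ 0 (mod 13). Hence c = [2, 0, 9, 4, 6].
  Check: interpolating c through the α_i gives m(x) = 3 + 1·x (degree < 2) with m(α_i) = c_i for every i, so c is indeed a codeword.


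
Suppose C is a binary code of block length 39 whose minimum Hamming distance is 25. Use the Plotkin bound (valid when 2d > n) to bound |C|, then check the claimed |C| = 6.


Plotkin bound M ≤ 4; given |C| = 6 > bound (violated).

Check applicability: 2d = 50, n = 39.
2d − n = 11 > 0, so Plotkin applies.
Compute d/(2d−n) = 25/11 ≈ 2.2727.
⌊d/(2d−n)⌋ = 2.
Plotkin bound: M ≤ 2·2 = 4.
Given |C| = 6, check: VIOLATED.
This |C| is above the Plotkin bound, so no binary code with n = 39, d = 25 and 6 codewords exists.


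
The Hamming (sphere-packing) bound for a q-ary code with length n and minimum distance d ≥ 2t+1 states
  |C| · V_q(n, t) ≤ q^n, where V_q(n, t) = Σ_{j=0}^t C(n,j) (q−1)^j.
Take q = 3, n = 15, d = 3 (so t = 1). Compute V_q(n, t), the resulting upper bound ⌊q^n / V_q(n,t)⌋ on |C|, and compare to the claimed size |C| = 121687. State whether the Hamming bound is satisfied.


V_q(n, t) = 31, q^n = 14348907, Hamming bound = 462867, |C| = 121687 ≤ bound (satisfied).

Step 1: Compute V_q(n, t) = Σ_{j=0}^1 C(n, j) (q−1)^j.
  j = 0: C(15,0)·(2)^0 = 1·1 = 1.
  j = 1: C(15,1)·(2)^1 = 15·2 = 30.
  V_q(n, t) = 1 + 30 = 31.
Step 2: q^n = 3^15 = 14348907.
Step 3: Hamming bound ⌊q^n / V_q(n,t)⌋ = ⌊14348907/31⌋ = 462867.
Step 4: Compare |C| = 121687 to 462867: satisfied.
The claimed |C| lies below the Hamming bound.


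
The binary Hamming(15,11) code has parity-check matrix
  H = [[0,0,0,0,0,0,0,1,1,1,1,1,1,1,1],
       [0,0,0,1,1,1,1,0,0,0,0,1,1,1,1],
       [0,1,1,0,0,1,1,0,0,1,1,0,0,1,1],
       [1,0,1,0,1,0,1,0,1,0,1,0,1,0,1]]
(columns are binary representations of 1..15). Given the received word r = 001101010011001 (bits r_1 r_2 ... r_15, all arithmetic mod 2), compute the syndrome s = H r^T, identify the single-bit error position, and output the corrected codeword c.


s = (0, 0, 0, 1)^T, error position = 1, corrected codeword c = 101101010011001

Compute s = H r^T mod 2 one row at a time:
  s_1 = 1 + 0 + 0 + 1 + 1 + 0 + 0 + 1 = 4 ≡ 0 (mod 2).
  s_2 = 1 + 0 + 1 + 0 + 1 + 0 + 0 + 1 = 4 ≡ 0 (mod 2).
  s_3 = 0 + 1 + 1 + 0 + 0 + 1 + 0 + 1 = 4 ≡ 0 (mod 2).
  s_4 = 0 + 1 + 0 + 0 + 0 + 1 + 0 + 1 = 3 ≡ 1 (mod 2).
s = (0, 0, 0, 1)^T — this equals column 1 of H (binary 0001), so error is at position 1.
Correct: flip bit 1 of r = 001101010011001 to get c = 101101010011001.


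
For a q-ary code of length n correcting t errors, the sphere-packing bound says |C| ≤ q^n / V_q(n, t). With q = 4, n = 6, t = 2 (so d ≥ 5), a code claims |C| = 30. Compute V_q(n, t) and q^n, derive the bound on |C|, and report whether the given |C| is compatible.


V_q(n, t) = 154, q^n = 4096, Hamming bound = 26, |C| = 30 > bound (violated).

Step 1: Compute V_q(n, t) = Σ_{j=0}^2 C(n, j) (q−1)^j.
  j = 0: C(6,0)·(3)^0 = 1·1 = 1.
  j = 1: C(6,1)·(3)^1 = 6·3 = 18.
  j = 2: C(6,2)·(3)^2 = 15·9 = 135.
  V_q(n, t) = 1 + 18 + 135 = 154.
Step 2: q^n = 4^6 = 4096.
Step 3: Hamming bound ⌊q^n / V_q(n,t)⌋ = ⌊4096/154⌋ = 26.
Step 4: Compare |C| = 30 to 26: violated.
The claimed |C| lies above the Hamming bound, so no 4-ary code of length 6 with d ≥ 5 can have 30 codewords.


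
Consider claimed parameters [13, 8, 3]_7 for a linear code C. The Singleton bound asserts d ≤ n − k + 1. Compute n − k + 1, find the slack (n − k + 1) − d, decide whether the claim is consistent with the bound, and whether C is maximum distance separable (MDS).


Singleton RHS = n − k + 1 = 6, slack = 3, bound satisfied, not MDS.

Singleton bound: d ≤ n − k + 1.
Here n = 13, k = 8, so n − k + 1 = 6.
Given d = 3, check d ≤ 6: YES.
Slack = (n − k + 1) − d = 3.
The code is NOT MDS (slack = 3 > 0).
Description: the claimed parameters are [13, 8, 3]_7; such a code would be non-MDS.


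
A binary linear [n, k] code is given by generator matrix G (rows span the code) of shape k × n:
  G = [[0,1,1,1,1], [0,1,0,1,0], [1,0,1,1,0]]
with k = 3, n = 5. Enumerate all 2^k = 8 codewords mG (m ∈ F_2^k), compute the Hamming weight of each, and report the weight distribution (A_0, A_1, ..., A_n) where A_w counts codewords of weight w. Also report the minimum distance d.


Weight distribution: A_0 = 1, A_2 = 2, A_3 = 4, A_4 = 1. Minimum distance d = 2.

Enumerate all 2^3 = 8 messages m ∈ F_2^3.
For each, compute codeword c = mG in F_2^5, then tally its weight.
  m = 000 → c = 00000, weight = 0.
  m = 100 → c = 01111, weight = 4.
  m = 010 → c = 01010, weight = 2.
  m = 110 → c = 00101, weight = 2.
  m = 001 → c = 10110, weight = 3.
  m = 101 → c = 11001, weight = 3.
  m = 011 → c = 11100, weight = 3.
  m = 111 → c = 10011, weight = 3.
Tally weights:
  weight 0: 1 codewords.
  weight 2: 2 codewords.
  weight 3: 4 codewords.
  weight 4: 1 codewords.
Minimum distance d = smallest w > 0 with A_w > 0 = 2.
Sanity: Σ A_w = 8 = 2^3 = 8 ✓.


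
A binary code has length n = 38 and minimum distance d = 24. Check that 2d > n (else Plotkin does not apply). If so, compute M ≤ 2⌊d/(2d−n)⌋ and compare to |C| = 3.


Plotkin bound M ≤ 4; given |C| = 3 ≤ bound (satisfied).

Check applicability: 2d = 48, n = 38.
2d − n = 10 > 0, so Plotkin applies.
Compute d/(2d−n) = 24/10 ≈ 2.4000.
⌊d/(2d−n)⌋ = 2.
Plotkin bound: M ≤ 2·2 = 4.
Given |C| = 3, check: satisfied.
This |C| is below the Plotkin bound.


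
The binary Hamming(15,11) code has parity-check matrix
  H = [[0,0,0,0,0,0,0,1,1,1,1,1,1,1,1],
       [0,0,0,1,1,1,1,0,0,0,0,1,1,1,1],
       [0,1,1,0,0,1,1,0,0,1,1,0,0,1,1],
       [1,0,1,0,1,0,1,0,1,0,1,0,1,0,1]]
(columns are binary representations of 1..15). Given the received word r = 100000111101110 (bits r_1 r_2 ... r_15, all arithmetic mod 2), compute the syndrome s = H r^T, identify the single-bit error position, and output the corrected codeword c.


s = (0, 0, 1, 0)^T, error position = 2, corrected codeword c = 110000111101110

Compute s = H r^T mod 2 one row at a time:
  s_1 = 1 + 1 + 1 + 0 + 1 + 1 + 1 + 0 = 6 ≡ 0 (mod 2).
  s_2 = 0 + 0 + 0 + 1 + 1 + 1 + 1 + 0 = 4 ≡ 0 (mod 2).
  s_3 = 0 + 0 + 0 + 1 + 1 + 0 + 1 + 0 = 3 ≡ 1 (mod 2).
  s_4 = 1 + 0 + 0 + 1 + 1 + 0 + 1 + 0 = 4 ≡ 0 (mod 2).
s = (0, 0, 1, 0)^T — this equals column 2 of H (binary 0010), so error is at position 2.
Correct: flip bit 2 of r = 100000111101110 to get c = 110000111101110.


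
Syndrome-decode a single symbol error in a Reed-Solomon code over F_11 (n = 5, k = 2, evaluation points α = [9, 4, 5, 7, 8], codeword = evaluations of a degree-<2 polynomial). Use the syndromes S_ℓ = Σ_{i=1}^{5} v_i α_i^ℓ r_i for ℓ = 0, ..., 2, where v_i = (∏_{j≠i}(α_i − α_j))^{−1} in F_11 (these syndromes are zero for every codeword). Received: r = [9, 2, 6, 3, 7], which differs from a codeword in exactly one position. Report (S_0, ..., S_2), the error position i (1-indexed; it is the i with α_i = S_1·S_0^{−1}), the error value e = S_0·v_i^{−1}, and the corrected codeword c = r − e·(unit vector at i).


S = (6, 10, 2), error at position 1, error magnitude e = 9, c = [0, 2, 6, 3, 7].

Step 1: column multipliers v_i = (∏_{j≠i}(α_i − α_j))^{−1} mod 11.
  i = 1 (α = 9): (9−4)(9−5)(9−7)(9−8) = 5·4·2·1 = 40 ≡ 7, so v_1 = 7^{−1} = 8 (mod 11).
  i = 2 (α = 4): (4−9)(4−5)(4−7)(4−8) = (−5)·(−1)·(−3)·(−4) = 60 ≡ 5, so v_2 = 5^{−1} = 9 (mod 11).
  i = 3 (α = 5): (5−9)(5−4)(5−7)(5−8) = (−4)·1·(−2)·(−3) = −24 ≡ 9, so v_3 = 9^{−1} = 5 (mod 11).
  i = 4 (α = 7): (7−9)(7−4)(7−5)(7−8) = (−2)·3·2·(−1) = 12 ≡ 1, so v_4 = 1^{−1} = 1 (mod 11).
  i = 5 (α = 8): (8−9)(8−4)(8−5)(8−7) = (−1)·4·3·1 = −12 ≡ 10, so v_5 = 10^{−1} = 10 (mod 11).
  v = [8, 9, 5, 1, 10].
Step 2: syndromes of r = [9, 2, 6, 3, 7] (all sums mod 11).
  S_0 = Σ v_i r_i = 8·9 + 9·2 + 5·6 + 1·3 + 10·7 = 193 ≡ 6.
  S_1 = Σ v_i α_i r_i = 8·9·9 + 9·4·2 + 5·5·6 + 1·7·3 + 10·8·7 = 1451 ≡ 10.
  α_i^2 mod 11 = [4, 5, 3, 5, 9].
  S_2 = Σ v_i α_i^2 r_i = 8·4·9 + 9·5·2 + 5·3·6 + 1·5·3 + 10·9·7 = 1113 ≡ 2.
  S = (6, 10, 2) ≠ 0, so r is not a codeword (an error is present).
Step 3: locate the error. For a single error e at position i, S_ℓ = v_i·e·α_i^ℓ, so α_err = S_1/S_0.
  S_0^{−1} = 6^{−1} = 2 (mod 11), so α_err = 10·2 = 20 ≡ 9 = α_1. Error position i = 1.
  Consistency check: S_2/S_1 = 2·10 = 20 ≡ 9 = α_err ✓ (single-error assumption holds).
Step 4: error magnitude e = S_0/v_1 = S_0·∏_{j≠1}(α_1 − α_j) = 6·7 = 42 ≡ 9 (mod 11).
Step 5: correct position 1: c_1 = r_1 − e = 9 − 9 ≡ 0 (mod 11). Hence c = [0, 2, 6, 3, 7].
  Check: interpolating c through the α_i gives m(x) = 8 + 4·x (degree < 2) with m(α_i) = c_i for every i, so c is indeed a codeword.


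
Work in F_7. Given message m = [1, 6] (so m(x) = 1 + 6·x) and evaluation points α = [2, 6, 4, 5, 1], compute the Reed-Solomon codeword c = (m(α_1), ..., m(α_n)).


c = [6, 2, 4, 3, 0]

Message polynomial: m(x) = 1 + 6·x (mod 7).
For each evaluation point α_i, compute m(α_i) mod 7:
  α_1 = 2: Horner steps 6 → 6, so m(2) = 6.
  α_2 = 6: Horner steps 6 → 2, so m(6) = 2.
  α_3 = 4: Horner steps 6 → 4, so m(4) = 4.
  α_4 = 5: Horner steps 6 → 3, so m(5) = 3.
  α_5 = 1: Horner steps 6 → 0, so m(1) = 0.
Codeword c = [6, 2, 4, 3, 0] ∈ F_7^5.


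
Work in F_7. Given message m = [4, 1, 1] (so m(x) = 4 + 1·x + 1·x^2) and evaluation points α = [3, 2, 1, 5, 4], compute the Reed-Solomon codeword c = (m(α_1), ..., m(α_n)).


c = [2, 3, 6, 6, 3]

Message polynomial: m(x) = 4 + 1·x + 1·x^2 (mod 7).
For each evaluation point α_i, compute m(α_i) mod 7:
  α_1 = 3: Horner steps 1 → 4 → 2, so m(3) = 2.
  α_2 = 2: Horner steps 1 → 3 → 3, so m(2) = 3.
  α_3 = 1: Horner steps 1 → 2 → 6, so m(1) = 6.
  α_4 = 5: Horner steps 1 → 6 → 6, so m(5) = 6.
  α_5 = 4: Horner steps 1 → 5 → 3, so m(4) = 3.
Codeword c = [2, 3, 6, 6, 3] ∈ F_7^5.


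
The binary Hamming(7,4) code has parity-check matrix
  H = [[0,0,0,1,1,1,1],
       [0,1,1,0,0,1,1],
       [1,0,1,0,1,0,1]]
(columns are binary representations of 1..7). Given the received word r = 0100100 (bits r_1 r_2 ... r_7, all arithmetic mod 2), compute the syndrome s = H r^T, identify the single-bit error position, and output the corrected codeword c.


s = (1, 1, 1)^T, error position = 7, corrected codeword c = 0100101

Compute s = H r^T mod 2 one row at a time:
  s_1 = 0 + 1 + 0 + 0 = 1 ≡ 1 (mod 2).
  s_2 = 1 + 0 + 0 + 0 = 1 ≡ 1 (mod 2).
  s_3 = 0 + 0 + 1 + 0 = 1 ≡ 1 (mod 2).
s = (1, 1, 1)^T — this equals column 7 of H (binary 111), so error is at position 7.
Correct: flip bit 7 of r = 0100100 to get c = 0100101.


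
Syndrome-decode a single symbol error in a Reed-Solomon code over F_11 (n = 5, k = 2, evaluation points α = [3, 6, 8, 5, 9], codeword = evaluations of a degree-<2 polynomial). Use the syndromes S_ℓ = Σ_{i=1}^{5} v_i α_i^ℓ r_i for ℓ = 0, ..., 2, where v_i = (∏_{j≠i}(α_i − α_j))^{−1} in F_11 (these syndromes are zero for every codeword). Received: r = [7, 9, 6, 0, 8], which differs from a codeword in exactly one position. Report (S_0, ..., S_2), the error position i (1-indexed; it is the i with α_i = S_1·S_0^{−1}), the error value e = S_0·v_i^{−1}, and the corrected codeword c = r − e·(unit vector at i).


S = (1, 6, 3), error at position 2, error magnitude e = 7, c = [7, 2, 6, 0, 8].

Step 1: column multipliers v_i = (∏_{j≠i}(α_i − α_j))^{−1} mod 11.
  i = 1 (α = 3): (3−6)(3−8)(3−5)(3−9) = (−3)·(−5)·(−2)·(−6) = 180 ≡ 4, so v_1 = 4^{−1} = 3 (mod 11).
  i = 2 (α = 6): (6−3)(6−8)(6−5)(6−9) = 3·(−2)·1·(−3) = 18 ≡ 7, so v_2 = 7^{−1} = 8 (mod 11).
  i = 3 (α = 8): (8−3)(8−6)(8−5)(8−9) = 5·2·3·(−1) = −30 ≡ 3, so v_3 = 3^{−1} = 4 (mod 11).
  i = 4 (α = 5): (5−3)(5−6)(5−8)(5−9) = 2·(−1)·(−3)·(−4) = −24 ≡ 9, so v_4 = 9^{−1} = 5 (mod 11).
  i = 5 (α = 9): (9−3)(9−6)(9−8)(9−5) = 6·3·1·4 = 72 ≡ 6, so v_5 = 6^{−1} = 2 (mod 11).
  v = [3, 8, 4, 5, 2].
Step 2: syndromes of r = [7, 9, 6, 0, 8] (all sums mod 11).
  S_0 = Σ v_i r_i = 3·7 + 8·9 + 4·6 + 5·0 + 2·8 = 133 ≡ 1.
  S_1 = Σ v_i α_i r_i = 3·3·7 + 8·6·9 + 4·8·6 + 5·5·0 + 2·9·8 = 831 ≡ 6.
  α_i^2 mod 11 = [9, 3, 9, 3, 4].
  S_2 = Σ v_i α_i^2 r_i = 3·9·7 + 8·3·9 + 4·9·6 + 5·3·0 + 2·4·8 = 685 ≡ 3.
  S = (1, 6, 3) ≠ 0, so r is not a codeword (an error is present).
Step 3: locate the error. For a single error e at position i, S_ℓ = v_i·e·α_i^ℓ, so α_err = S_1/S_0.
  S_0^{−1} = 1^{−1} = 1 (mod 11), so α_err = 6·1 = 6 ≡ 6 = α_2. Error position i = 2.
  Consistency check: S_2/S_1 = 3·2 = 6 ≡ 6 = α_err ✓ (single-error assumption holds).
Step 4: error magnitude e = S_0/v_2 = S_0·∏_{j≠2}(α_2 − α_j) = 1·7 = 7 ≡ 7 (mod 11).
Step 5: correct position 2: c_2 = r_2 − e = 9 − 7 ≡ 2 (mod 11). Hence c = [7, 2, 6, 0, 8].
  Check: interpolating c through the α_i gives m(x) = 1 + 2·x (degree < 2) with m(α_i) = c_i for every i, so c is indeed a codeword.


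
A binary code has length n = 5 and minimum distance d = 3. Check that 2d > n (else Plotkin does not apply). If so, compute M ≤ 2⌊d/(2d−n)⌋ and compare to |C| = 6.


Plotkin bound M ≤ 6; given |C| = 6 ≤ bound (satisfied).

Check applicability: 2d = 6, n = 5.
2d − n = 1 > 0, so Plotkin applies.
Compute d/(2d−n) = 3/1 ≈ 3.0000.
⌊d/(2d−n)⌋ = 3.
Plotkin bound: M ≤ 2·3 = 6.
Given |C| = 6, check: satisfied.
This |C| is at the Plotkin bound.


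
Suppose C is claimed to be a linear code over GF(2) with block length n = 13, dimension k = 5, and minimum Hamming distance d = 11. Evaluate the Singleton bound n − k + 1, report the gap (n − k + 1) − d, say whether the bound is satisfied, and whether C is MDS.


Singleton RHS = n − k + 1 = 9, slack = -2, bound violated (no such code; not MDS).

Singleton bound: d ≤ n − k + 1.
Here n = 13, k = 5, so n − k + 1 = 9.
Given d = 11, check d ≤ 9: NO.
Slack = (n − k + 1) − d = -2.
The slack is negative: d = 11 exceeds n − k + 1 = 9 by 2, so the Singleton bound is violated and no linear [13, 5, 11]_2 code can exist. In particular it is not MDS (MDS requires d = n − k + 1 exactly).
Description: the claimed parameters are [13, 5, 11]_2; such a code would be impossible (violates the Singleton bound).


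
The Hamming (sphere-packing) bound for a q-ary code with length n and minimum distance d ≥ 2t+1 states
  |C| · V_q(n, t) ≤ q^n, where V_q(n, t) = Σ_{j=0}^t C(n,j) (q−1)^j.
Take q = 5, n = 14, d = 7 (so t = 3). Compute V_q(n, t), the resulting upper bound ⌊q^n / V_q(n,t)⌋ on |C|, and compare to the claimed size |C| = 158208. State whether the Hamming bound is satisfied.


V_q(n, t) = 24809, q^n = 6103515625, Hamming bound = 246020, |C| = 158208 ≤ bound (satisfied).

Step 1: Compute V_q(n, t) = Σ_{j=0}^3 C(n, j) (q−1)^j.
  j = 0: C(14,0)·(4)^0 = 1·1 = 1.
  j = 1: C(14,1)·(4)^1 = 14·4 = 56.
  j = 2: C(14,2)·(4)^2 = 91·16 = 1456.
  j = 3: C(14,3)·(4)^3 = 364·64 = 23296.
  V_q(n, t) = 1 + 56 + 1456 + 23296 = 24809.
Step 2: q^n = 5^14 = 6103515625.
Step 3: Hamming bound ⌊q^n / V_q(n,t)⌋ = ⌊6103515625/24809⌋ = 246020.
Step 4: Compare |C| = 158208 to 246020: satisfied.
The claimed |C| lies below the Hamming bound.


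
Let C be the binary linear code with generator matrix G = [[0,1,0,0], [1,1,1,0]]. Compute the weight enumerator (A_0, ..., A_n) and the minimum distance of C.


Weight distribution: A_0 = 1, A_1 = 1, A_2 = 1, A_3 = 1. Minimum distance d = 1.

Enumerate all 2^2 = 4 messages m ∈ F_2^2.
For each, compute codeword c = mG in F_2^4, then tally its weight.
  m = 00 → c = 0000, weight = 0.
  m = 10 → c = 0100, weight = 1.
  m = 01 → c = 1110, weight = 3.
  m = 11 → c = 1010, weight = 2.
Tally weights:
  weight 0: 1 codewords.
  weight 1: 1 codewords.
  weight 2: 1 codewords.
  weight 3: 1 codewords.
Minimum distance d = smallest w > 0 with A_w > 0 = 1.
Sanity: Σ A_w = 4 = 2^2 = 4 ✓.


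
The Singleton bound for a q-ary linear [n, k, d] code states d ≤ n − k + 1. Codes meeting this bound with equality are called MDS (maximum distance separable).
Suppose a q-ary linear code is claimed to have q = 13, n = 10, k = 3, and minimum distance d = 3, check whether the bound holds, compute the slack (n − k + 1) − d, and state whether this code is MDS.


Singleton RHS = n − k + 1 = 8, slack = 5, bound satisfied, not MDS.

Singleton bound: d ≤ n − k + 1.
Here n = 10, k = 3, so n − k + 1 = 8.
Given d = 3, check d ≤ 8: YES.
Slack = (n − k + 1) − d = 5.
The code is NOT MDS (slack = 5 > 0).
Description: the claimed parameters are [10, 3, 3]_13; such a code would be non-MDS.


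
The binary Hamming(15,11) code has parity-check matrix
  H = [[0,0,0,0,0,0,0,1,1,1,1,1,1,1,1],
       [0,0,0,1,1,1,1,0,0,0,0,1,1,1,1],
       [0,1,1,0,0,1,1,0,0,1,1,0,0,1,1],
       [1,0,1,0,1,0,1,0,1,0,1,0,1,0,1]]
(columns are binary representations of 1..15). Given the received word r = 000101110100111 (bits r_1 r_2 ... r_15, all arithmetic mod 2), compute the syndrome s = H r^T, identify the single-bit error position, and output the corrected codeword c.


s = (1, 0, 1, 1)^T, error position = 11, corrected codeword c = 000101110110111

Compute s = H r^T mod 2 one row at a time:
  s_1 = 1 + 0 + 1 + 0 + 0 + 1 + 1 + 1 = 5 ≡ 1 (mod 2).
  s_2 = 1 + 0 + 1 + 1 + 0 + 1 + 1 + 1 = 6 ≡ 0 (mod 2).
  s_3 = 0 + 0 + 1 + 1 + 1 + 0 + 1 + 1 = 5 ≡ 1 (mod 2).
  s_4 = 0 + 0 + 0 + 1 + 0 + 0 + 1 + 1 = 3 ≡ 1 (mod 2).
s = (1, 0, 1, 1)^T — this equals column 11 of H (binary 1011), so error is at position 11.
Correct: flip bit 11 of r = 000101110100111 to get c = 000101110110111.


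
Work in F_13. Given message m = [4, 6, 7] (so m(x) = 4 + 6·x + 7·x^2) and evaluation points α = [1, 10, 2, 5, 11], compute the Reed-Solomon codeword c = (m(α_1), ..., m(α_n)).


c = [4, 10, 5, 1, 7]

Message polynomial: m(x) = 4 + 6·x + 7·x^2 (mod 13).
For each evaluation point α_i, compute m(α_i) mod 13:
  α_1 = 1: Horner steps 7 → 0 → 4, so m(1) = 4.
  α_2 = 10: Horner steps 7 → 11 → 10, so m(10) = 10.
  α_3 = 2: Horner steps 7 → 7 → 5, so m(2) = 5.
  α_4 = 5: Horner steps 7 → 2 → 1, so m(5) = 1.
  α_5 = 11: Horner steps 7 → 5 → 7, so m(11) = 7.
Codeword c = [4, 10, 5, 1, 7] ∈ F_13^5.


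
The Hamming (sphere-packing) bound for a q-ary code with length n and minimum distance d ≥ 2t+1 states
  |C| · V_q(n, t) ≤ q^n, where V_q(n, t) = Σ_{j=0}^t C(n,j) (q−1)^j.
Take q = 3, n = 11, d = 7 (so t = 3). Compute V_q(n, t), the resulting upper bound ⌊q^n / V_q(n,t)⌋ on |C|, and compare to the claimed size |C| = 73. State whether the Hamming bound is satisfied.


V_q(n, t) = 1563, q^n = 177147, Hamming bound = 113, |C| = 73 ≤ bound (satisfied).

Step 1: Compute V_q(n, t) = Σ_{j=0}^3 C(n, j) (q−1)^j.
  j = 0: C(11,0)·(2)^0 = 1·1 = 1.
  j = 1: C(11,1)·(2)^1 = 11·2 = 22.
  j = 2: C(11,2)·(2)^2 = 55·4 = 220.
  j = 3: C(11,3)·(2)^3 = 165·8 = 1320.
  V_q(n, t) = 1 + 22 + 220 + 1320 = 1563.
Step 2: q^n = 3^11 = 177147.
Step 3: Hamming bound ⌊q^n / V_q(n,t)⌋ = ⌊177147/1563⌋ = 113.
Step 4: Compare |C| = 73 to 113: satisfied.
The claimed |C| lies below the Hamming bound.


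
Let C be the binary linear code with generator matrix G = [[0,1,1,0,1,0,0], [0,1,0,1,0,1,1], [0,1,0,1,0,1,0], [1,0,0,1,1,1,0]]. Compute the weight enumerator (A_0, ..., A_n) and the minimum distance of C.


Weight distribution: A_0 = 1, A_1 = 1, A_2 = 1, A_3 = 4, A_4 = 5, A_5 = 3, A_6 = 1. Minimum distance d = 1.

Enumerate all 2^4 = 16 messages m ∈ F_2^4.
For each, compute codeword c = mG in F_2^7, then tally its weight.
  m = 0000 → c = 0000000, weight = 0.
  m = 1000 → c = 0110100, weight = 3.
  m = 0100 → c = 0101011, weight = 4.
  m = 1100 → c = 0011111, weight = 5.
  m = 0010 → c = 0101010, weight = 3.
  m = 1010 → c = 0011110, weight = 4.
  m = 0110 → c = 0000001, weight = 1.
  m = 1110 → c = 0110101, weight = 4.
  m = 0001 → c = 1001110, weight = 4.
  m = 1001 → c = 1111010, weight = 5.
  m = 0101 → c = 1100101, weight = 4.
  m = 1101 → c = 1010001, weight = 3.
  m = 0011 → c = 1100100, weight = 3.
  m = 1011 → c = 1010000, weight = 2.
  m = 0111 → c = 1001111, weight = 5.
  m = 1111 → c = 1111011, weight = 6.
Tally weights:
  weight 0: 1 codewords.
  weight 1: 1 codewords.
  weight 2: 1 codewords.
  weight 3: 4 codewords.
  weight 4: 5 codewords.
  weight 5: 3 codewords.
  weight 6: 1 codewords.
Minimum distance d = smallest w > 0 with A_w > 0 = 1.
Sanity: Σ A_w = 16 = 2^4 = 16 ✓.


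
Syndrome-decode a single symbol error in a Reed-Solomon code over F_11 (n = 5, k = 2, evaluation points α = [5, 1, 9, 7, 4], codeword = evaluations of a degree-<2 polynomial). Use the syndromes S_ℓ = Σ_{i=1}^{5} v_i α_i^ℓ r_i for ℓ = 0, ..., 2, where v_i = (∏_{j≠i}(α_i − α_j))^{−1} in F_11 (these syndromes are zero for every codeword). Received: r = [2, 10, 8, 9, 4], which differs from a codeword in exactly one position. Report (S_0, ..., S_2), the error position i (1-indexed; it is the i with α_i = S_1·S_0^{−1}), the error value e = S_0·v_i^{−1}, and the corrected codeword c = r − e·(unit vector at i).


S = (3, 5, 1), error at position 3, error magnitude e = 3, c = [2, 10, 5, 9, 4].

Step 1: column multipliers v_i = (∏_{j≠i}(α_i − α_j))^{−1} mod 11.
  i = 1 (α = 5): (5−1)(5−9)(5−7)(5−4) = 4·(−4)·(−2)·1 = 32 ≡ 10, so v_1 = 10^{−1} = 10 (mod 11).
  i = 2 (α = 1): (1−5)(1−9)(1−7)(1−4) = (−4)·(−8)·(−6)·(−3) = 576 ≡ 4, so v_2 = 4^{−1} = 3 (mod 11).
  i = 3 (α = 9): (9−5)(9−1)(9−7)(9−4) = 4·8·2·5 = 320 ≡ 1, so v_3 = 1^{−1} = 1 (mod 11).
  i = 4 (α = 7): (7−5)(7−1)(7−9)(7−4) = 2·6·(−2)·3 = −72 ≡ 5, so v_4 = 5^{−1} = 9 (mod 11).
  i = 5 (α = 4): (4−5)(4−1)(4−9)(4−7) = (−1)·3·(−5)·(−3) = −45 ≡ 10, so v_5 = 10^{−1} = 10 (mod 11).
  v = [10, 3, 1, 9, 10].
Step 2: syndromes of r = [2, 10, 8, 9, 4] (all sums mod 11).
  S_0 = Σ v_i r_i = 10·2 + 3·10 + 1·8 + 9·9 + 10·4 = 179 ≡ 3.
  S_1 = Σ v_i α_i r_i = 10·5·2 + 3·1·10 + 1·9·8 + 9·7·9 + 10·4·4 = 929 ≡ 5.
  α_i^2 mod 11 = [3, 1, 4, 5, 5].
  S_2 = Σ v_i α_i^2 r_i = 10·3·2 + 3·1·10 + 1·4·8 + 9·5·9 + 10·5·4 = 727 ≡ 1.
  S = (3, 5, 1) ≠ 0, so r is not a codeword (an error is present).
Step 3: locate the error. For a single error e at position i, S_ℓ = v_i·e·α_i^ℓ, so α_err = S_1/S_0.
  S_0^{−1} = 3^{−1} = 4 (mod 11), so α_err = 5·4 = 20 ≡ 9 = α_3. Error position i = 3.
  Consistency check: S_2/S_1 = 1·9 = 9 ≡ 9 = α_err ✓ (single-error assumption holds).
Step 4: error magnitude e = S_0/v_3 = S_0·∏_{j≠3}(α_3 − α_j) = 3·1 = 3 ≡ 3 (mod 11).
Step 5: correct position 3: c_3 = r_3 − e = 8 − 3 ≡ 5 (mod 11). Hence c = [2, 10, 5, 9, 4].
  Check: interpolating c through the α_i gives m(x) = 1 + 9·x (degree < 2) with m(α_i) = c_i for every i, so c is indeed a codeword.


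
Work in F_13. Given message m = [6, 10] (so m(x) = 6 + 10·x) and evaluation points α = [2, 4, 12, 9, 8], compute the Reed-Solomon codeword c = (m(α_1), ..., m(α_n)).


c = [0, 7, 9, 5, 8]

Message polynomial: m(x) = 6 + 10·x (mod 13).
For each evaluation point α_i, compute m(α_i) mod 13:
  α_1 = 2: Horner steps 10 → 0, so m(2) = 0.
  α_2 = 4: Horner steps 10 → 7, so m(4) = 7.
  α_3 = 12: Horner steps 10 → 9, so m(12) = 9.
  α_4 = 9: Horner steps 10 → 5, so m(9) = 5.
  α_5 = 8: Horner steps 10 → 8, so m(8) = 8.
Codeword c = [0, 7, 9, 5, 8] ∈ F_13^5.


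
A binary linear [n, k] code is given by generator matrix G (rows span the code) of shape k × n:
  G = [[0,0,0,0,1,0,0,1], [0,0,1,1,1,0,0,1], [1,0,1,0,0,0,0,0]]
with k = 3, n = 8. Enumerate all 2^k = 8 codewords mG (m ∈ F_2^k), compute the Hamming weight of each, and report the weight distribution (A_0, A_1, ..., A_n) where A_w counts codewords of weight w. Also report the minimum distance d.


Weight distribution: A_0 = 1, A_2 = 4, A_4 = 3. Minimum distance d = 2.

Enumerate all 2^3 = 8 messages m ∈ F_2^3.
For each, compute codeword c = mG in F_2^8, then tally its weight.
  m = 000 → c = 00000000, weight = 0.
  m = 100 → c = 00001001, weight = 2.
  m = 010 → c = 00111001, weight = 4.
  m = 110 → c = 00110000, weight = 2.
  m = 001 → c = 10100000, weight = 2.
  m = 101 → c = 10101001, weight = 4.
  m = 011 → c = 10011001, weight = 4.
  m = 111 → c = 10010000, weight = 2.
Tally weights:
  weight 0: 1 codewords.
  weight 2: 4 codewords.
  weight 4: 3 codewords.
Minimum distance d = smallest w > 0 with A_w > 0 = 2.
Sanity: Σ A_w = 8 = 2^3 = 8 ✓.


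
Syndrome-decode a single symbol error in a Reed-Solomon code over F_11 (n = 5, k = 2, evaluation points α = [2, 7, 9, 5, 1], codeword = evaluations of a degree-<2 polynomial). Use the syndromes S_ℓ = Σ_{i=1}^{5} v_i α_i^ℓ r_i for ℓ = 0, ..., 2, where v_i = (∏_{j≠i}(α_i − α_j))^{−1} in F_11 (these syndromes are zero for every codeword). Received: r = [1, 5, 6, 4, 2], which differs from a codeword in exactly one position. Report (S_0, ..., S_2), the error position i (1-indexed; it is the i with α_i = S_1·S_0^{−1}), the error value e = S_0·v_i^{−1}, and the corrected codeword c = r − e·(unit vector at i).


S = (3, 6, 1), error at position 1, error magnitude e = 4, c = [8, 5, 6, 4, 2].

Step 1: column multipliers v_i = (∏_{j≠i}(α_i − α_j))^{−1} mod 11.
  i = 1 (α = 2): (2−7)(2−9)(2−5)(2−1) = (−5)·(−7)·(−3)·1 = −105 ≡ 5, so v_1 = 5^{−1} = 9 (mod 11).
  i = 2 (α = 7): (7−2)(7−9)(7−5)(7−1) = 5·(−2)·2·6 = −120 ≡ 1, so v_2 = 1^{−1} = 1 (mod 11).
  i = 3 (α = 9): (9−2)(9−7)(9−5)(9−1) = 7·2·4·8 = 448 ≡ 8, so v_3 = 8^{−1} = 7 (mod 11).
  i = 4 (α = 5): (5−2)(5−7)(5−9)(5−1) = 3·(−2)·(−4)·4 = 96 ≡ 8, so v_4 = 8^{−1} = 7 (mod 11).
  i = 5 (α = 1): (1−2)(1−7)(1−9)(1−5) = (−1)·(−6)·(−8)·(−4) = 192 ≡ 5, so v_5 = 5^{−1} = 9 (mod 11).
  v = [9, 1, 7, 7, 9].
Step 2: syndromes of r = [1, 5, 6, 4, 2] (all sums mod 11).
  S_0 = Σ v_i r_i = 9·1 + 1·5 + 7·6 + 7·4 + 9·2 = 102 ≡ 3.
  S_1 = Σ v_i α_i r_i = 9·2·1 + 1·7·5 + 7·9·6 + 7·5·4 + 9·1·2 = 589 ≡ 6.
  α_i^2 mod 11 = [4, 5, 4, 3, 1].
  S_2 = Σ v_i α_i^2 r_i = 9·4·1 + 1·5·5 + 7·4·6 + 7·3·4 + 9·1·2 = 331 ≡ 1.
  S = (3, 6, 1) ≠ 0, so r is not a codeword (an error is present).
Step 3: locate the error. For a single error e at position i, S_ℓ = v_i·e·α_i^ℓ, so α_err = S_1/S_0.
  S_0^{−1} = 3^{−1} = 4 (mod 11), so α_err = 6·4 = 24 ≡ 2 = α_1. Error position i = 1.
  Consistency check: S_2/S_1 = 1·2 = 2 ≡ 2 = α_err ✓ (single-error assumption holds).
Step 4: error magnitude e = S_0/v_1 = S_0·∏_{j≠1}(α_1 − α_j) = 3·5 = 15 ≡ 4 (mod 11).
Step 5: correct position 1: c_1 = r_1 − e = 1 − 4 ≡ 8 (mod 11). Hence c = [8, 5, 6, 4, 2].
  Check: interpolating c through the α_i gives m(x) = 7 + 6·x (degree < 2) with m(α_i) = c_i for every i, so c is indeed a codeword.


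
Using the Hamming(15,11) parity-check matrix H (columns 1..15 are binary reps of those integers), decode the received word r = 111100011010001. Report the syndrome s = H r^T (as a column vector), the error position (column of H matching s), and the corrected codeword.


s = (0, 0, 0, 1)^T, error position = 1, corrected codeword c = 011100011010001

Compute s = H r^T mod 2 one row at a time:
  s_1 = 1 + 1 + 0 + 1 + 0 + 0 + 0 + 1 = 4 ≡ 0 (mod 2).
  s_2 = 1 + 0 + 0 + 0 + 0 + 0 + 0 + 1 = 2 ≡ 0 (mod 2).
  s_3 = 1 + 1 + 0 + 0 + 0 + 1 + 0 + 1 = 4 ≡ 0 (mod 2).
  s_4 = 1 + 1 + 0 + 0 + 1 + 1 + 0 + 1 = 5 ≡ 1 (mod 2).
s = (0, 0, 0, 1)^T — this equals column 1 of H (binary 0001), so error is at position 1.
Correct: flip bit 1 of r = 111100011010001 to get c = 011100011010001.


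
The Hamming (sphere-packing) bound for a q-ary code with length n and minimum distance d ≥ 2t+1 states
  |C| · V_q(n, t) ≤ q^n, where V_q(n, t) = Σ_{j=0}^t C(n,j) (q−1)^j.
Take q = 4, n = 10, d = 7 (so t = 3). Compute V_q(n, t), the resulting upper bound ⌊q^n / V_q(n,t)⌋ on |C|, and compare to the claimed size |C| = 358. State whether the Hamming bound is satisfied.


V_q(n, t) = 3676, q^n = 1048576, Hamming bound = 285, |C| = 358 > bound (violated).

Step 1: Compute V_q(n, t) = Σ_{j=0}^3 C(n, j) (q−1)^j.
  j = 0: C(10,0)·(3)^0 = 1·1 = 1.
  j = 1: C(10,1)·(3)^1 = 10·3 = 30.
  j = 2: C(10,2)·(3)^2 = 45·9 = 405.
  j = 3: C(10,3)·(3)^3 = 120·27 = 3240.
  V_q(n, t) = 1 + 30 + 405 + 3240 = 3676.
Step 2: q^n = 4^10 = 1048576.
Step 3: Hamming bound ⌊q^n / V_q(n,t)⌋ = ⌊1048576/3676⌋ = 285.
Step 4: Compare |C| = 358 to 285: violated.
The claimed |C| lies above the Hamming bound, so no 4-ary code of length 10 with d ≥ 7 can have 358 codewords.


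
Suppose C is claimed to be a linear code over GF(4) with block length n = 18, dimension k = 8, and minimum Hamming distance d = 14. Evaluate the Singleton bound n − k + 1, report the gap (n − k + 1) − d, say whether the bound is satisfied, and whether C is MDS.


Singleton RHS = n − k + 1 = 11, slack = -3, bound violated (no such code; not MDS).

Singleton bound: d ≤ n − k + 1.
Here n = 18, k = 8, so n − k + 1 = 11.
Given d = 14, check d ≤ 11: NO.
Slack = (n − k + 1) − d = -3.
The slack is negative: d = 14 exceeds n − k + 1 = 11 by 3, so the Singleton bound is violated and no linear [18, 8, 14]_4 code can exist. In particular it is not MDS (MDS requires d = n − k + 1 exactly).
Description: the claimed parameters are [18, 8, 14]_4; such a code would be impossible (violates the Singleton bound).


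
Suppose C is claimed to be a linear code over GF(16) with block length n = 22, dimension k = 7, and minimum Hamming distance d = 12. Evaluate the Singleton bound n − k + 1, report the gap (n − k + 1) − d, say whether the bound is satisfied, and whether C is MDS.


Singleton RHS = n − k + 1 = 16, slack = 4, bound satisfied, not MDS.

Singleton bound: d ≤ n − k + 1.
Here n = 22, k = 7, so n − k + 1 = 16.
Given d = 12, check d ≤ 16: YES.
Slack = (n − k + 1) − d = 4.
The code is NOT MDS (slack = 4 > 0).
Description: the claimed parameters are [22, 7, 12]_16; such a code would be non-MDS.


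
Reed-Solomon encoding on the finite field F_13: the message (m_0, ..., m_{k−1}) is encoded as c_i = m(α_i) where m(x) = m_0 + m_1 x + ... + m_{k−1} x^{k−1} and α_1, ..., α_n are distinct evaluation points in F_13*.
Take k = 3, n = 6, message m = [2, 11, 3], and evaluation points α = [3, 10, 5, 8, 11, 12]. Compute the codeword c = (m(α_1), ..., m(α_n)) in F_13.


c = [10, 9, 2, 9, 5, 7]

Message polynomial: m(x) = 2 + 11·x + 3·x^2 (mod 13).
For each evaluation point α_i, compute m(α_i) mod 13:
  α_1 = 3: Horner steps 3 → 7 → 10, so m(3) = 10.
  α_2 = 10: Horner steps 3 → 2 → 9, so m(10) = 9.
  α_3 = 5: Horner steps 3 → 0 → 2, so m(5) = 2.
  α_4 = 8: Horner steps 3 → 9 → 9, so m(8) = 9.
  α_5 = 11: Horner steps 3 → 5 → 5, so m(11) = 5.
  α_6 = 12: Horner steps 3 → 8 → 7, so m(12) = 7.
Codeword c = [10, 9, 2, 9, 5, 7] ∈ F_13^6.


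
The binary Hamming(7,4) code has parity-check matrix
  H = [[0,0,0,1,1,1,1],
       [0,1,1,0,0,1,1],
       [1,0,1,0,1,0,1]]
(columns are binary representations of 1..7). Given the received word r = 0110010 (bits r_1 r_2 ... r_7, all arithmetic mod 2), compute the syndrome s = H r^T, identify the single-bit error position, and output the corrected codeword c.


s = (1, 1, 1)^T, error position = 7, corrected codeword c = 0110011

Compute s = H r^T mod 2 one row at a time:
  s_1 = 0 + 0 + 1 + 0 = 1 ≡ 1 (mod 2).
  s_2 = 1 + 1 + 1 + 0 = 3 ≡ 1 (mod 2).
  s_3 = 0 + 1 + 0 + 0 = 1 ≡ 1 (mod 2).
s = (1, 1, 1)^T — this equals column 7 of H (binary 111), so error is at position 7.
Correct: flip bit 7 of r = 0110010 to get c = 0110011.
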